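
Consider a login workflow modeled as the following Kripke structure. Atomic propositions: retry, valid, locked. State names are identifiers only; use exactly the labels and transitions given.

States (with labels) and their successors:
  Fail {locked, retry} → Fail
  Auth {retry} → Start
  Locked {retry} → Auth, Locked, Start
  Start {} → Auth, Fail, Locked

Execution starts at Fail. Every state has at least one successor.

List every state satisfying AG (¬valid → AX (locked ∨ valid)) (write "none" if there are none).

{Fail}

States satisfying ¬valid → AX (locked ∨ valid): {Fail}.
States satisfying AG (¬valid → AX (locked ∨ valid)): {Fail}.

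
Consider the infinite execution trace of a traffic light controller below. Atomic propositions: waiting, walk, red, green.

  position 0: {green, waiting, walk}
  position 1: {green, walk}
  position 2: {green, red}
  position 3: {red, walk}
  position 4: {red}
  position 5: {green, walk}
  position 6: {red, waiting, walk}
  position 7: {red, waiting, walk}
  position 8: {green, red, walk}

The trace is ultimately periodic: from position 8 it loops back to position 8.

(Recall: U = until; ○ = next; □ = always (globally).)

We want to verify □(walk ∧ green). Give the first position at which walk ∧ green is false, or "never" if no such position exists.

2

Check walk ∧ green at each position in order: 0 ✓, 1 ✓.
At position 2 the labels are {green, red}, so walk ∧ green is false there. This is the first violation.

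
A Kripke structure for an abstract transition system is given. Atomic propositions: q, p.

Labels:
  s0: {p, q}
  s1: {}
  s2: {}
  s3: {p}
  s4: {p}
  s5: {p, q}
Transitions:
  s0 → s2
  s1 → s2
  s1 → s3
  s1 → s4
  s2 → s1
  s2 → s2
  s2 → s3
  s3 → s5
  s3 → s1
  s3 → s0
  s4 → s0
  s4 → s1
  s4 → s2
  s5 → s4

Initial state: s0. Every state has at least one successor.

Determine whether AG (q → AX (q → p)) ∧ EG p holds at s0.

Does not hold

States satisfying q → AX (q → p): {s0, s1, s2, s3, s4, s5}.
States satisfying AG (q → AX (q → p)): {s0, s1, s2, s3, s4, s5}.
States satisfying p: {s0, s3, s4, s5}.
States satisfying EG p: ∅.
States satisfying AG (q → AX (q → p)) ∧ EG p: ∅.
s0 ∉ Sat(AG (q → AX (q → p)) ∧ EG p).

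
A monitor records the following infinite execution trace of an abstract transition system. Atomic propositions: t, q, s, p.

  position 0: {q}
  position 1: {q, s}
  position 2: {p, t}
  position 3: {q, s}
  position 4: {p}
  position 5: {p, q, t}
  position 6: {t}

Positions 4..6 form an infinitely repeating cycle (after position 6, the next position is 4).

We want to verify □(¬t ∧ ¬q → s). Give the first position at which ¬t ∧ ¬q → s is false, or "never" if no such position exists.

Check ¬t ∧ ¬q → s at each position in order: 0 ✓, 1 ✓, 2 ✓, 3 ✓.
At position 4 the labels are {p}, so ¬t ∧ ¬q → s is false there. This is the first violation.

4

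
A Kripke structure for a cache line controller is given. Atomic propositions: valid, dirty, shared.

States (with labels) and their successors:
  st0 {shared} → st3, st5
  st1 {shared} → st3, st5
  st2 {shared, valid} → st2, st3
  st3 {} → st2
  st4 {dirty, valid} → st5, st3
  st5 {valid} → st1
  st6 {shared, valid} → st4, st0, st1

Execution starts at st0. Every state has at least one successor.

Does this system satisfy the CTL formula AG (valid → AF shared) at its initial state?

Holds

States satisfying valid → AF shared: {st0, st1, st2, st3, st4, st5, st6}.
States satisfying AG (valid → AF shared): {st0, st1, st2, st3, st4, st5, st6}.
Every state reachable from st0 satisfies valid → AF shared.
st0 ∈ Sat(AG (valid → AF shared)).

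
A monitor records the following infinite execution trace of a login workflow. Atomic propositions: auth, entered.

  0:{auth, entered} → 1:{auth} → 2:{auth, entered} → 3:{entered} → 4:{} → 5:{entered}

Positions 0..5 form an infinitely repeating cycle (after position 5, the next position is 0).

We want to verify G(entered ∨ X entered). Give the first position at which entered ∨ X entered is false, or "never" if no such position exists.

never

entered ∨ X entered holds at every position 0..5, and those are all the positions the trace ever visits, so the invariant G(entered ∨ X entered) is never violated.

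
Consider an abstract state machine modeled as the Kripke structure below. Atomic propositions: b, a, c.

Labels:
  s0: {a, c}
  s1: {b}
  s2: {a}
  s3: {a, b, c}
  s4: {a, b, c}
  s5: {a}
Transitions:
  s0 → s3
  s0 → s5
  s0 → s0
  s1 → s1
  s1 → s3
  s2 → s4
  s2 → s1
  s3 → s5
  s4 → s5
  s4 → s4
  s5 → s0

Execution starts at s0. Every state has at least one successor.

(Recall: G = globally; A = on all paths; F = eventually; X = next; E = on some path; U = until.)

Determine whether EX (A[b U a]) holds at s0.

States satisfying A[b U a]: {s0, s2, s3, s4, s5}.
States satisfying EX (A[b U a]): {s0, s1, s2, s3, s4, s5}.
s0 ∈ Sat(EX (A[b U a])).

Satisfied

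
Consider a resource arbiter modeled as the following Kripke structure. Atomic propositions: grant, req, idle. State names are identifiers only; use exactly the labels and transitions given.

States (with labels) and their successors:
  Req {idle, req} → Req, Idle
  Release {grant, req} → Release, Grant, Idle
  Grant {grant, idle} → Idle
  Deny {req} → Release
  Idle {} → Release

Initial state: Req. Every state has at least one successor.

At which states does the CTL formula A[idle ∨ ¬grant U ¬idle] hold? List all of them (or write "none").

{Release, Grant, Deny, Idle}

States satisfying idle ∨ ¬grant: {Req, Grant, Deny, Idle}.
States satisfying ¬idle: {Release, Deny, Idle}.
States satisfying A[idle ∨ ¬grant U ¬idle]: {Release, Grant, Deny, Idle}.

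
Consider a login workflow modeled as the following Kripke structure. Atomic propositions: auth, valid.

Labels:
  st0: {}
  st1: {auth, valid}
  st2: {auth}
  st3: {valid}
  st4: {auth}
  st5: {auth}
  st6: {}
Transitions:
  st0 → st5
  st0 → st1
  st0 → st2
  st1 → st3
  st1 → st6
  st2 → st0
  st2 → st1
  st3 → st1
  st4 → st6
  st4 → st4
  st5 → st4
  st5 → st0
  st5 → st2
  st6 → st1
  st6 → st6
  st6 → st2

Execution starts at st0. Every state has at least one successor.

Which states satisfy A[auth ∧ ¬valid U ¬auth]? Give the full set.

{st0, st3, st6}

States satisfying auth ∧ ¬valid: {st2, st4, st5}.
States satisfying ¬auth: {st0, st3, st6}.
States satisfying A[auth ∧ ¬valid U ¬auth]: {st0, st3, st6}.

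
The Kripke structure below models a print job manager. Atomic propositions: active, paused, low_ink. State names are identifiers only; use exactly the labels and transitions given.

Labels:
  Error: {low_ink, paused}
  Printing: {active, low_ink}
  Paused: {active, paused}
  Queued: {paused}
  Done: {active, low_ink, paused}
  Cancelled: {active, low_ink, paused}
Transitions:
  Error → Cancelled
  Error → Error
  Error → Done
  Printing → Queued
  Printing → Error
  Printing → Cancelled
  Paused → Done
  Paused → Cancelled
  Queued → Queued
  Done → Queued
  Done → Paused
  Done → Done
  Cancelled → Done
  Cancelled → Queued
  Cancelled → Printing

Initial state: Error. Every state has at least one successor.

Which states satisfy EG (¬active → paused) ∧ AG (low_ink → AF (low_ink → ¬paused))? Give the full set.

States satisfying ¬active → paused: {Error, Printing, Paused, Queued, Done, Cancelled}.
States satisfying EG (¬active → paused): {Error, Printing, Paused, Queued, Done, Cancelled}.
States satisfying low_ink → AF (low_ink → ¬paused): {Printing, Paused, Queued}.
States satisfying AG (low_ink → AF (low_ink → ¬paused)): {Queued}.
States satisfying EG (¬active → paused) ∧ AG (low_ink → AF (low_ink → ¬paused)): {Queued}.

{Queued}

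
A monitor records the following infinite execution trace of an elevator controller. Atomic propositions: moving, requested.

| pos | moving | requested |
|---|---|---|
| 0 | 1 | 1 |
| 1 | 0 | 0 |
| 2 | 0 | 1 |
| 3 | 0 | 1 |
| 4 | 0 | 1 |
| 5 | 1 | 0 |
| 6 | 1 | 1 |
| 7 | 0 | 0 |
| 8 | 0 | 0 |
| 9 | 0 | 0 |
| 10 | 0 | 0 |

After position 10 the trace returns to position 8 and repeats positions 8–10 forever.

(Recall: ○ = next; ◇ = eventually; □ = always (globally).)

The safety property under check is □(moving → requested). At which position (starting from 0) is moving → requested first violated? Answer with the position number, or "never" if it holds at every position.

5

Check moving → requested at each position in order: 0 ✓, 1 ✓, 2 ✓, 3 ✓, 4 ✓.
At position 5 the labels are {moving}, so moving → requested is false there. This is the first violation.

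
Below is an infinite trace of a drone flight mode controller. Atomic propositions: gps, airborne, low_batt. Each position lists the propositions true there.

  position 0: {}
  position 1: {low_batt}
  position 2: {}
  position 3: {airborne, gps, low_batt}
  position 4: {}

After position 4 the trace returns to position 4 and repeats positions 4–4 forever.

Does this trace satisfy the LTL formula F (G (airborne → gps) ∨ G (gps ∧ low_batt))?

Satisfied

G (airborne → gps) ∨ G (gps ∧ low_batt) holds at position 0, which is reachable from 0, so F (G (airborne → gps) ∨ G (gps ∧ low_batt)) holds.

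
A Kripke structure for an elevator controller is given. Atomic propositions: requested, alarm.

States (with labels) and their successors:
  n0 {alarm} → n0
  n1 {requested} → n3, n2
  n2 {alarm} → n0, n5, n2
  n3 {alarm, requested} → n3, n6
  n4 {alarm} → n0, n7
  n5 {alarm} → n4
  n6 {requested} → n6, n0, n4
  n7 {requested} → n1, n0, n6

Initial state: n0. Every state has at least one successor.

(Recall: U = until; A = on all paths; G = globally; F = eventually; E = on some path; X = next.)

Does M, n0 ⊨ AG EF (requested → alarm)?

States satisfying EF (requested → alarm): {n0, n1, n2, n3, n4, n5, n6, n7}.
States satisfying AG EF (requested → alarm): {n0, n1, n2, n3, n4, n5, n6, n7}.
Every state reachable from n0 satisfies EF (requested → alarm).
n0 ∈ Sat(AG EF (requested → alarm)).

Holds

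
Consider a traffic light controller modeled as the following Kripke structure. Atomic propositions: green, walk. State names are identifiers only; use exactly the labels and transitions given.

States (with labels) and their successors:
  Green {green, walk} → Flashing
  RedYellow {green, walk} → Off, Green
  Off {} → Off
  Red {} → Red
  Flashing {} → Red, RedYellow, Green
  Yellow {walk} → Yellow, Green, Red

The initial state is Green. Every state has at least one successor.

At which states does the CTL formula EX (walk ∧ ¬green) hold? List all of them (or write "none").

{Yellow}

States satisfying walk ∧ ¬green: {Yellow}.
States satisfying EX (walk ∧ ¬green): {Yellow}.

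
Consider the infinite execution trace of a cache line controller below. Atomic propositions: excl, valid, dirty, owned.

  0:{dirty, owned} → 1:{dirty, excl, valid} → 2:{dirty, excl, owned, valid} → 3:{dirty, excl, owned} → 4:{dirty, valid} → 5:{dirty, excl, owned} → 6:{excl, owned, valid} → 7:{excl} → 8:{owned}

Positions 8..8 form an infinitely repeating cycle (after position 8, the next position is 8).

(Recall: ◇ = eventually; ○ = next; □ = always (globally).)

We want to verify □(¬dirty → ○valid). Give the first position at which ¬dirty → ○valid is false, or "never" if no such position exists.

Check ¬dirty → ○valid at each position in order: 0 ✓, 1 ✓, 2 ✓, 3 ✓, 4 ✓, 5 ✓.
At position 6 the labels are {excl, owned, valid} and the next position 7 has {excl}, so ¬dirty → ○valid is false there. This is the first violation.

6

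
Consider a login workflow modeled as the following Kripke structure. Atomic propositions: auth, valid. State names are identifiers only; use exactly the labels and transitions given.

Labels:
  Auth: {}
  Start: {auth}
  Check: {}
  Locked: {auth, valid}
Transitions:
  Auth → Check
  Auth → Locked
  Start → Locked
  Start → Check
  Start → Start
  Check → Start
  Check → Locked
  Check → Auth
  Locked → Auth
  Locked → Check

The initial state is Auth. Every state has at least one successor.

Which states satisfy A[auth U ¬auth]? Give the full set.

{Auth, Check, Locked}

States satisfying auth: {Start, Locked}.
States satisfying ¬auth: {Auth, Check}.
States satisfying A[auth U ¬auth]: {Auth, Check, Locked}.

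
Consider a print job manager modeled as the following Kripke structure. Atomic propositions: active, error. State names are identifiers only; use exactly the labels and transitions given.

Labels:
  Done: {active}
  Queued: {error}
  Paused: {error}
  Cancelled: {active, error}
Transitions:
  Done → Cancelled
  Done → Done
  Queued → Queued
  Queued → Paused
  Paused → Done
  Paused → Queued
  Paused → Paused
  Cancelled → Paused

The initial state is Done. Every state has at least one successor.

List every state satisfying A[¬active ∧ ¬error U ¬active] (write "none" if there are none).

States satisfying ¬active ∧ ¬error: ∅.
States satisfying ¬active: {Queued, Paused}.
States satisfying A[¬active ∧ ¬error U ¬active]: {Queued, Paused}.

{Queued, Paused}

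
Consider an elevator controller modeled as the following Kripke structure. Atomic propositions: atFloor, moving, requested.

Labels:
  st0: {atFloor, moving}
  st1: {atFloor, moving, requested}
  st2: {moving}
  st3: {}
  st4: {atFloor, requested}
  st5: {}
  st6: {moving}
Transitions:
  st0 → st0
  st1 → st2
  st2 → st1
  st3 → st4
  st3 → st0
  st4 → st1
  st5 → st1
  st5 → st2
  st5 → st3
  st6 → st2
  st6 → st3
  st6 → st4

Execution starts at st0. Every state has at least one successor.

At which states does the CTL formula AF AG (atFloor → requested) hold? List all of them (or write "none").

{st1, st2, st4}

States satisfying AG (atFloor → requested): {st1, st2, st4}.
States satisfying AF AG (atFloor → requested): {st1, st2, st4}.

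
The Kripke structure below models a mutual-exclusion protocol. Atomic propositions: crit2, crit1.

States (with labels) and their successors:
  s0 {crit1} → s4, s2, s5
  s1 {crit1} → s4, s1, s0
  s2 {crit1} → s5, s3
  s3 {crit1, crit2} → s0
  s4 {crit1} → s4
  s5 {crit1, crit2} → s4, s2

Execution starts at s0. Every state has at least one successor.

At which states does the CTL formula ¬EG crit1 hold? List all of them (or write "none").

States satisfying crit1: {s0, s1, s2, s3, s4, s5}.
States satisfying EG crit1: {s0, s1, s2, s3, s4, s5}.
States satisfying ¬EG crit1: ∅.

none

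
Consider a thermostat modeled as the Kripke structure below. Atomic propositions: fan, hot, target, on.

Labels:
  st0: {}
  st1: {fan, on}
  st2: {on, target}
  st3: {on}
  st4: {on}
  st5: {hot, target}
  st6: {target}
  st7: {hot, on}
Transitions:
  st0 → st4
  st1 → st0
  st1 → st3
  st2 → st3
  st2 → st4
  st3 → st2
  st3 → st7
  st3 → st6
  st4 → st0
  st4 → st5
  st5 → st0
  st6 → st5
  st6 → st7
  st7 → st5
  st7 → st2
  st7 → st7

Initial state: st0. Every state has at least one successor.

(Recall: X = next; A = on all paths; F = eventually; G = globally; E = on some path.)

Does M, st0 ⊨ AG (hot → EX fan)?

Does not hold

States satisfying hot → EX fan: {st0, st1, st2, st3, st4, st6}.
States satisfying AG (hot → EX fan): ∅.
st5 is reachable from st0 and violates hot → EX fan, so AG fails at st0.
st0 ∉ Sat(AG (hot → EX fan)).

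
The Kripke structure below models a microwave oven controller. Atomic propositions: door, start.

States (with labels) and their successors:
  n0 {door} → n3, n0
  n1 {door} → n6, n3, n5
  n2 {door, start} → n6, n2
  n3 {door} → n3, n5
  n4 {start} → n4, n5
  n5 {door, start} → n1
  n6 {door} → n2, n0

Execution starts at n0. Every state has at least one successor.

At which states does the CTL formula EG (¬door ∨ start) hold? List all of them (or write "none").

{n2, n4}

States satisfying ¬door ∨ start: {n2, n4, n5}.
States satisfying EG (¬door ∨ start): {n2, n4}.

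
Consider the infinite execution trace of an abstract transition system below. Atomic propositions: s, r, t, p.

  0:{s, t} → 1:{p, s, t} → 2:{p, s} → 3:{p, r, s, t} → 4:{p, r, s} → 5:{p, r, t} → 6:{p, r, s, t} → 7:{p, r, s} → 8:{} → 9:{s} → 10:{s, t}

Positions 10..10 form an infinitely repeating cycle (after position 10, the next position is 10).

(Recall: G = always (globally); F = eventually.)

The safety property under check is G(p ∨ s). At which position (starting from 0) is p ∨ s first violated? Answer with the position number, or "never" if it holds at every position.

8

Check p ∨ s at each position in order: 0 ✓, 1 ✓, 2 ✓, 3 ✓, 4 ✓, 5 ✓, 6 ✓, 7 ✓.
At position 8 the labels are {}, so p ∨ s is false there. This is the first violation.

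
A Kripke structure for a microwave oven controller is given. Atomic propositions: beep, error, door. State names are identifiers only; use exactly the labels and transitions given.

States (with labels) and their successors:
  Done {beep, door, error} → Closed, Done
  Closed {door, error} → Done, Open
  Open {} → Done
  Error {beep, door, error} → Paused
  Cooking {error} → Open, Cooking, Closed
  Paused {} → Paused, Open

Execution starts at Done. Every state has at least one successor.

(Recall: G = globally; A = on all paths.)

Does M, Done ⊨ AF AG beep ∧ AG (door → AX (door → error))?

Does not hold

States satisfying AG beep: ∅.
States satisfying AF AG beep: ∅.
States satisfying door → AX (door → error): {Done, Closed, Open, Error, Cooking, Paused}.
States satisfying AG (door → AX (door → error)): {Done, Closed, Open, Error, Cooking, Paused}.
States satisfying AF AG beep ∧ AG (door → AX (door → error)): ∅.
Done ∉ Sat(AF AG beep ∧ AG (door → AX (door → error))).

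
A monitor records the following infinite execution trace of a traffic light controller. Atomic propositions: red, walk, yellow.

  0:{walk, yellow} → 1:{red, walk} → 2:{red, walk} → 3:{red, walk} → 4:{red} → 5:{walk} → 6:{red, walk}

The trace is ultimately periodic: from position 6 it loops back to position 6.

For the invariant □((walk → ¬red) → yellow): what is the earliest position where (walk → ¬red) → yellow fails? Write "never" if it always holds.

4

Check (walk → ¬red) → yellow at each position in order: 0 ✓, 1 ✓, 2 ✓, 3 ✓.
At position 4 the labels are {red}, so (walk → ¬red) → yellow is false there. This is the first violation.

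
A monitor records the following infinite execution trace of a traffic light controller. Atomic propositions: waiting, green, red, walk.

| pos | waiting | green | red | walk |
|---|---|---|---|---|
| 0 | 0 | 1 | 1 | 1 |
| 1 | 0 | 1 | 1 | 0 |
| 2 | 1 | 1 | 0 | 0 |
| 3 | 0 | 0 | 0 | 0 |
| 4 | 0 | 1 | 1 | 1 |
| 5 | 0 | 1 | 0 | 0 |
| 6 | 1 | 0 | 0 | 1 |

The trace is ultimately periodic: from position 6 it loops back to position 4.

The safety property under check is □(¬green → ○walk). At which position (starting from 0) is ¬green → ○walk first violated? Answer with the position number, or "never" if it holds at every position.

¬green → ○walk holds at every position 0..6, and those are all the positions the trace ever visits, so the invariant □(¬green → ○walk) is never violated.

never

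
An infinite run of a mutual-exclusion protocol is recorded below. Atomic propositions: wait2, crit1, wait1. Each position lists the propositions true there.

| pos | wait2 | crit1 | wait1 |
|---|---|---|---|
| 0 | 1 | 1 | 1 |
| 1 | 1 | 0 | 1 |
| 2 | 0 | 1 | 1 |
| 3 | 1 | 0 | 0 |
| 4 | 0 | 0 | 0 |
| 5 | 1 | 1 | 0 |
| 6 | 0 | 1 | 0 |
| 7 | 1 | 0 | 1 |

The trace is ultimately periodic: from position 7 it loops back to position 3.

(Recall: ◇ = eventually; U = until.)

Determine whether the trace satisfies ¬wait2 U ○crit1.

Violated

Walking from position 0: at position 0, ○crit1 has not yet held and ¬wait2 fails, so ¬wait2 U ○crit1 is false.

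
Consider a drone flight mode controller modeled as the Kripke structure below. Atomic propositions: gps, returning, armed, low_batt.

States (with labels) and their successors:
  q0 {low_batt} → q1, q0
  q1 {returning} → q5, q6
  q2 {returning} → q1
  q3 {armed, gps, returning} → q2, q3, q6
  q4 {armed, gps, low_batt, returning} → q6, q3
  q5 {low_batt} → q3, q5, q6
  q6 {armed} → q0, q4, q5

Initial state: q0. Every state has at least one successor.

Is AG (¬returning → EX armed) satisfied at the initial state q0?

Violated

States satisfying ¬returning → EX armed: {q1, q2, q3, q4, q5, q6}.
States satisfying AG (¬returning → EX armed): ∅.
q0 is reachable from q0 and violates ¬returning → EX armed, so AG fails at q0.
q0 ∉ Sat(AG (¬returning → EX armed)).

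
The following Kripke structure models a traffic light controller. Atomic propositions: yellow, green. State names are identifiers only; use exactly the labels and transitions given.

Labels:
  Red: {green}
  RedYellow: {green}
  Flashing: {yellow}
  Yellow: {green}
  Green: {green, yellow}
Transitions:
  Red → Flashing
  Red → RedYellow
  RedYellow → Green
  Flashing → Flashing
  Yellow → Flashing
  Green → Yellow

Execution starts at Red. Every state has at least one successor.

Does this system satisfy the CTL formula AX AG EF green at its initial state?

States satisfying AG EF green: ∅.
States satisfying AX AG EF green: ∅.
Red ∉ Sat(AX AG EF green).

Does not hold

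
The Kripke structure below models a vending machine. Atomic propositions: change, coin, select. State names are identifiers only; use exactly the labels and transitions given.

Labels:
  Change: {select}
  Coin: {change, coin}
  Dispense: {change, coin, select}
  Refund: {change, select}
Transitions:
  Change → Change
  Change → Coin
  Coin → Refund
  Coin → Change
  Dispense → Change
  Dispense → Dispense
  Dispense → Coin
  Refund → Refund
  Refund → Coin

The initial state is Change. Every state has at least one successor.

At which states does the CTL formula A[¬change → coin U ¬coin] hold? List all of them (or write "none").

{Change, Coin, Refund}

States satisfying ¬change → coin: {Coin, Dispense, Refund}.
States satisfying ¬coin: {Change, Refund}.
States satisfying A[¬change → coin U ¬coin]: {Change, Coin, Refund}.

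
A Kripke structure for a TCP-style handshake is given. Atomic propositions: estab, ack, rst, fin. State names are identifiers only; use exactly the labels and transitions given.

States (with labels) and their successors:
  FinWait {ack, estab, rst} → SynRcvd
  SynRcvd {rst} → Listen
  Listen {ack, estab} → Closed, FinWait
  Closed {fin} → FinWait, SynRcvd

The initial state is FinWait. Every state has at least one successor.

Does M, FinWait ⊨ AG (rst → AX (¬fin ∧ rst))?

States satisfying rst → AX (¬fin ∧ rst): {FinWait, Listen, Closed}.
States satisfying AG (rst → AX (¬fin ∧ rst)): ∅.
SynRcvd is reachable from FinWait and violates rst → AX (¬fin ∧ rst), so AG fails at FinWait.
FinWait ∉ Sat(AG (rst → AX (¬fin ∧ rst))).

No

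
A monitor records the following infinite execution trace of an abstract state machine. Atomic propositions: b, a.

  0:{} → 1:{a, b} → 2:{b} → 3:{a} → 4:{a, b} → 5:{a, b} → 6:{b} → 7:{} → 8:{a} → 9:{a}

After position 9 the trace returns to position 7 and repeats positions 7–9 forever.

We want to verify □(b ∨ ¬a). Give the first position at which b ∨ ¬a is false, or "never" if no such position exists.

Check b ∨ ¬a at each position in order: 0 ✓, 1 ✓, 2 ✓.
At position 3 the labels are {a}, so b ∨ ¬a is false there. This is the first violation.

3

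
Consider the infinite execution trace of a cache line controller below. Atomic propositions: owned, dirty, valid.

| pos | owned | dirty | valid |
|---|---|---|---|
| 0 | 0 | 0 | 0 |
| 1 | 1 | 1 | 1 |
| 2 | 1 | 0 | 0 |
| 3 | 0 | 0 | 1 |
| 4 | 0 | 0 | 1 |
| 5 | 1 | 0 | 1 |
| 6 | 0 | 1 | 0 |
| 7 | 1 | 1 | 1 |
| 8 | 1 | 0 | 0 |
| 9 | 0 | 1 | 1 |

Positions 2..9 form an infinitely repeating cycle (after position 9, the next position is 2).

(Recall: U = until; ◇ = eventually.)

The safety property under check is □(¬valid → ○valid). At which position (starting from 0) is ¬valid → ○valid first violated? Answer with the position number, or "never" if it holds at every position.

never

¬valid → ○valid holds at every position 0..9, and those are all the positions the trace ever visits, so the invariant □(¬valid → ○valid) is never violated.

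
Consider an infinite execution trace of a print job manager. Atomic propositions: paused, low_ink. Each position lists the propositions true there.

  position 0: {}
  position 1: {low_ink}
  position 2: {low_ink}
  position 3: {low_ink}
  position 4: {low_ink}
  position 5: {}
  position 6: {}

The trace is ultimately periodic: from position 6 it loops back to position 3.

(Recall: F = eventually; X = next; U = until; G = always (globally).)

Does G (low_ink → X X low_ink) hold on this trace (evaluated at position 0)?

low_ink → X X low_ink must hold at every position from 0 onward. It fails at position 3, so G (low_ink → X X low_ink) is false.
Positions where low_ink holds: 1, 2, 3, 4.
Check X X low_ink at each: 1→ok, 2→ok, 3→fails, 4→fails.

Does not hold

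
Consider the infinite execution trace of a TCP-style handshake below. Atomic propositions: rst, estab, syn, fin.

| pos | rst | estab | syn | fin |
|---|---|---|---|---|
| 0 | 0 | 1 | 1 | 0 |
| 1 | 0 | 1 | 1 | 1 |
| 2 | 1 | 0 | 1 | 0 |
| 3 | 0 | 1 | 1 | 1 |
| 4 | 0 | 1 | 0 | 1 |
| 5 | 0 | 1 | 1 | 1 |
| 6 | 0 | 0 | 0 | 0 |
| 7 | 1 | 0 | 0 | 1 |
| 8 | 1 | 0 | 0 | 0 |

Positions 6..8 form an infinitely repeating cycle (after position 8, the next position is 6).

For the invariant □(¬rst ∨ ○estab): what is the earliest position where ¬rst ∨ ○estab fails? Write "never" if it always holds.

Check ¬rst ∨ ○estab at each position in order: 0 ✓, 1 ✓, 2 ✓, 3 ✓, 4 ✓, 5 ✓, 6 ✓.
At position 7 the labels are {fin, rst} and the next position 8 has {rst}, so ¬rst ∨ ○estab is false there. This is the first violation.

7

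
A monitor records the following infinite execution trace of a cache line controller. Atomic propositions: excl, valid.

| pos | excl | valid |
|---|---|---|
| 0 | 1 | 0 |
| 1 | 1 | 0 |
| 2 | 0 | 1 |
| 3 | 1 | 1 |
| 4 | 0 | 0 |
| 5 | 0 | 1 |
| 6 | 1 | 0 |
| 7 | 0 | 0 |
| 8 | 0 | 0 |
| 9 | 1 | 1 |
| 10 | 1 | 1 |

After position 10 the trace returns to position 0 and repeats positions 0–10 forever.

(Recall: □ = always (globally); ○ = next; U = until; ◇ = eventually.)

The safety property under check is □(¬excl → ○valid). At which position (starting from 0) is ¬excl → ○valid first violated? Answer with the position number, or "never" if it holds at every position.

5

Check ¬excl → ○valid at each position in order: 0 ✓, 1 ✓, 2 ✓, 3 ✓, 4 ✓.
At position 5 the labels are {valid} and the next position 6 has {excl}, so ¬excl → ○valid is false there. This is the first violation.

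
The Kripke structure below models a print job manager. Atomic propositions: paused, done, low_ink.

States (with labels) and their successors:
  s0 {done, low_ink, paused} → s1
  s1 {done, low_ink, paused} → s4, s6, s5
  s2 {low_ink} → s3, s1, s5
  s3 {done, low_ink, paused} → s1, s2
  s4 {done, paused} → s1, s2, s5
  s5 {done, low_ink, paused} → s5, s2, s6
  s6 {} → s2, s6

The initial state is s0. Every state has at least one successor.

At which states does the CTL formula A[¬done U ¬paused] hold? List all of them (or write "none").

{s2, s6}

States satisfying ¬done: {s2, s6}.
States satisfying ¬paused: {s2, s6}.
States satisfying A[¬done U ¬paused]: {s2, s6}.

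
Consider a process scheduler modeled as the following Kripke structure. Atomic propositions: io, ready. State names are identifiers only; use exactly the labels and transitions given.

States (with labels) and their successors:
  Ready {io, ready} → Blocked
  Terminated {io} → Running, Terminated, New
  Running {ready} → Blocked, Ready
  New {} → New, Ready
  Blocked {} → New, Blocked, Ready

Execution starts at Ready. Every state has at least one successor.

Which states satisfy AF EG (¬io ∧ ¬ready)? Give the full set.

{Ready, Running, New, Blocked}

States satisfying EG (¬io ∧ ¬ready): {New, Blocked}.
States satisfying AF EG (¬io ∧ ¬ready): {Ready, Running, New, Blocked}.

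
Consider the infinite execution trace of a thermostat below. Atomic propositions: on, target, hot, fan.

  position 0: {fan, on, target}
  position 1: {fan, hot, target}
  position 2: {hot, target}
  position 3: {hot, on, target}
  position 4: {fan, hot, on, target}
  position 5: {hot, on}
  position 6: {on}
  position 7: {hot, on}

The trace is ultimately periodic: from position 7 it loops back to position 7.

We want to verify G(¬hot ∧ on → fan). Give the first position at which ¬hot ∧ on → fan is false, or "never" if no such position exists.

Check ¬hot ∧ on → fan at each position in order: 0 ✓, 1 ✓, 2 ✓, 3 ✓, 4 ✓, 5 ✓.
At position 6 the labels are {on}, so ¬hot ∧ on → fan is false there. This is the first violation.

6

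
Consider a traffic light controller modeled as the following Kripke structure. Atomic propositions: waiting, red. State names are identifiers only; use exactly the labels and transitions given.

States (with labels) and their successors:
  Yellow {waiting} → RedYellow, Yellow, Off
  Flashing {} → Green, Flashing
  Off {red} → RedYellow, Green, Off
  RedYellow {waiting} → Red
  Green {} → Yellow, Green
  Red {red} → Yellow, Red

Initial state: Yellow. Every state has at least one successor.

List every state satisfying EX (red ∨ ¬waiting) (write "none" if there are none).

States satisfying red ∨ ¬waiting: {Flashing, Off, Green, Red}.
States satisfying EX (red ∨ ¬waiting): {Yellow, Flashing, Off, RedYellow, Green, Red}.

{Yellow, Flashing, Off, RedYellow, Green, Red}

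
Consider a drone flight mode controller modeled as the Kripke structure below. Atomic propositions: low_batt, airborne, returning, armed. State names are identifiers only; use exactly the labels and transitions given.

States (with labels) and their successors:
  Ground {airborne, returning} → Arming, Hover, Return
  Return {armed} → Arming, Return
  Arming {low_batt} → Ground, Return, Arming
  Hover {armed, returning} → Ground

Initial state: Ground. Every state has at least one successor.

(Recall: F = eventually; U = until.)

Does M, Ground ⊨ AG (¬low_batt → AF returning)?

Violated

States satisfying ¬low_batt → AF returning: {Ground, Arming, Hover}.
States satisfying AG (¬low_batt → AF returning): ∅.
Return is reachable from Ground and violates ¬low_batt → AF returning, so AG fails at Ground.
Ground ∉ Sat(AG (¬low_batt → AF returning)).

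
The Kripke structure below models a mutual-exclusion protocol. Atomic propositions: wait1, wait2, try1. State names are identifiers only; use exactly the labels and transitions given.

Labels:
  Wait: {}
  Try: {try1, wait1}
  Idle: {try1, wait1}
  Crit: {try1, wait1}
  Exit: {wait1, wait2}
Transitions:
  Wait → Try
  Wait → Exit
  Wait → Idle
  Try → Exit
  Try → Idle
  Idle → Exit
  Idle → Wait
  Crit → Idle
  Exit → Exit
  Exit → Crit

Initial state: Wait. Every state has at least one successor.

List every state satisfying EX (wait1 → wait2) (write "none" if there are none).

{Wait, Try, Idle, Exit}

States satisfying wait1 → wait2: {Wait, Exit}.
States satisfying EX (wait1 → wait2): {Wait, Try, Idle, Exit}.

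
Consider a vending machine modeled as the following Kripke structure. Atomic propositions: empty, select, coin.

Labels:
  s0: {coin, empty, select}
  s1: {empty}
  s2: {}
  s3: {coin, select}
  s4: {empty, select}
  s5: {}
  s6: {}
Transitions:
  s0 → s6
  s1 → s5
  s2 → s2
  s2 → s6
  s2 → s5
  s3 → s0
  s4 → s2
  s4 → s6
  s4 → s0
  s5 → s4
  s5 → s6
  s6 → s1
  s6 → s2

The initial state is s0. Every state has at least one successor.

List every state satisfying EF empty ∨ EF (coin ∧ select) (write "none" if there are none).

{s0, s1, s2, s3, s4, s5, s6}

States satisfying empty: {s0, s1, s4}.
States satisfying EF empty: {s0, s1, s2, s3, s4, s5, s6}.
States satisfying coin ∧ select: {s0, s3}.
States satisfying EF (coin ∧ select): {s0, s1, s2, s3, s4, s5, s6}.
States satisfying EF empty ∨ EF (coin ∧ select): {s0, s1, s2, s3, s4, s5, s6}.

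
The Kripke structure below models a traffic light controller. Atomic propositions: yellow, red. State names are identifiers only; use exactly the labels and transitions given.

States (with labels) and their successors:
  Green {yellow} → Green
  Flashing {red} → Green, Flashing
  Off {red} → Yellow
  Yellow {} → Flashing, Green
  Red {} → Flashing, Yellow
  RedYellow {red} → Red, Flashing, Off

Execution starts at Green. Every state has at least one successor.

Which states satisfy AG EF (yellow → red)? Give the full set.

States satisfying EF (yellow → red): {Flashing, Off, Yellow, Red, RedYellow}.
States satisfying AG EF (yellow → red): ∅.

none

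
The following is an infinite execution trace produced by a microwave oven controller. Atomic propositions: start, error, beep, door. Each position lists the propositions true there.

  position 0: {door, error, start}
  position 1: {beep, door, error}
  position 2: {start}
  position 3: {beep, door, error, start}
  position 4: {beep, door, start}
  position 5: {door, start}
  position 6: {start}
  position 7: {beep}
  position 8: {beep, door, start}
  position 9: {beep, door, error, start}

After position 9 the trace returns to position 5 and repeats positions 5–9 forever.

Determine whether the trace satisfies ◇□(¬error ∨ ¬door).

No

□(¬error ∨ ¬door) is false at every position 0..9, so it never becomes true and ◇□(¬error ∨ ¬door) fails.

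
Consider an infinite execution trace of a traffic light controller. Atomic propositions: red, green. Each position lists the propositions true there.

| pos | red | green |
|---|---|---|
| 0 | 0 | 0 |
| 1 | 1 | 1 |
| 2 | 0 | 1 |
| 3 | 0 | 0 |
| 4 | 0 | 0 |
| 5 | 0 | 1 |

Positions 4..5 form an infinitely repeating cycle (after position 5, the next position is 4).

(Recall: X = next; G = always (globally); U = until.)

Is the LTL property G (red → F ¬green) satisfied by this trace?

red → F ¬green holds at every position 0..5, and those are all positions ever visited, so G (red → F ¬green) holds.
Positions where red holds: 1.
Check F ¬green at each: 1→ok.

Yes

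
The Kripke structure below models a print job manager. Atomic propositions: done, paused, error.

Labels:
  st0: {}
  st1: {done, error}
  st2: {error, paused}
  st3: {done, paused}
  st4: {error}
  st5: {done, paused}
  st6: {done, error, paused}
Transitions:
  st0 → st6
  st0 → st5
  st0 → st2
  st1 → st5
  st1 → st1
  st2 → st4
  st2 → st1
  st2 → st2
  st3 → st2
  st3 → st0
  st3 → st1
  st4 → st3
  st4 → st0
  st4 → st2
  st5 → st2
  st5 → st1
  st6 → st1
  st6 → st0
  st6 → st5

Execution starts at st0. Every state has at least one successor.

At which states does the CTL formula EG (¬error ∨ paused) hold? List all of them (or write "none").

{st0, st2, st3, st5, st6}

States satisfying ¬error ∨ paused: {st0, st2, st3, st5, st6}.
States satisfying EG (¬error ∨ paused): {st0, st2, st3, st5, st6}.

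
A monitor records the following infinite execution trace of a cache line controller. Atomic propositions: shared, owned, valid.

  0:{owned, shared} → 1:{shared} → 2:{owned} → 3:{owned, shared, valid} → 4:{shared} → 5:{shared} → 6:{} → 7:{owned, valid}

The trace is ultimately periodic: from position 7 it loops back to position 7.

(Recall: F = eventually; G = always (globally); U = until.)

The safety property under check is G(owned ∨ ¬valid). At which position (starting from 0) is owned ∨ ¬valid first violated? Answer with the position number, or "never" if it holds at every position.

owned ∨ ¬valid holds at every position 0..7, and those are all the positions the trace ever visits, so the invariant G(owned ∨ ¬valid) is never violated.

never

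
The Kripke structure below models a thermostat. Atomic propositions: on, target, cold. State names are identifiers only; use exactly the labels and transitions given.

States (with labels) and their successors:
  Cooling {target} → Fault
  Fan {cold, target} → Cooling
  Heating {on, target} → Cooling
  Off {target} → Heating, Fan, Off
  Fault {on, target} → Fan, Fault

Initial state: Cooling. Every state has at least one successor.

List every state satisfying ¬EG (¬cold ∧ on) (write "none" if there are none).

{Cooling, Fan, Heating, Off}

States satisfying ¬cold ∧ on: {Heating, Fault}.
States satisfying EG (¬cold ∧ on): {Fault}.
States satisfying ¬EG (¬cold ∧ on): {Cooling, Fan, Heating, Off}.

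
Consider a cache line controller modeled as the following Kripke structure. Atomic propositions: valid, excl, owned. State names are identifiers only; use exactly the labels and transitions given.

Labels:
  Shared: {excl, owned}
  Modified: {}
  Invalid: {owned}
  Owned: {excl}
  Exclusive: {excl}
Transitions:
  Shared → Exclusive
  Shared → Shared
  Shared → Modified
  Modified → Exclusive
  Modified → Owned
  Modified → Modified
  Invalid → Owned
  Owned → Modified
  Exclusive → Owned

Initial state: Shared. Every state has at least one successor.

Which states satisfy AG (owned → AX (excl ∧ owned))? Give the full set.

{Modified, Owned, Exclusive}

States satisfying owned → AX (excl ∧ owned): {Modified, Owned, Exclusive}.
States satisfying AG (owned → AX (excl ∧ owned)): {Modified, Owned, Exclusive}.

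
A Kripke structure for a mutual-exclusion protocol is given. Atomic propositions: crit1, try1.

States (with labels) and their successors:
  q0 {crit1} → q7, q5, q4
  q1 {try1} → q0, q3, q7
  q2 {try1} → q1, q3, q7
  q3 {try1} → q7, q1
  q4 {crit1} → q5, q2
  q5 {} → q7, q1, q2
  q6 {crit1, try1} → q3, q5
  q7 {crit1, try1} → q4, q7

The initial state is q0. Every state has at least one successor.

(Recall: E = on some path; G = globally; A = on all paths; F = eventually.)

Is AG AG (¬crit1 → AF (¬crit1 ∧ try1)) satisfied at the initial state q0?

States satisfying AG (¬crit1 → AF (¬crit1 ∧ try1)): ∅.
States satisfying AG AG (¬crit1 → AF (¬crit1 ∧ try1)): ∅.
q0 is reachable from q0 and violates AG (¬crit1 → AF (¬crit1 ∧ try1)), so AG fails at q0.
q0 ∉ Sat(AG AG (¬crit1 → AF (¬crit1 ∧ try1))).

Violated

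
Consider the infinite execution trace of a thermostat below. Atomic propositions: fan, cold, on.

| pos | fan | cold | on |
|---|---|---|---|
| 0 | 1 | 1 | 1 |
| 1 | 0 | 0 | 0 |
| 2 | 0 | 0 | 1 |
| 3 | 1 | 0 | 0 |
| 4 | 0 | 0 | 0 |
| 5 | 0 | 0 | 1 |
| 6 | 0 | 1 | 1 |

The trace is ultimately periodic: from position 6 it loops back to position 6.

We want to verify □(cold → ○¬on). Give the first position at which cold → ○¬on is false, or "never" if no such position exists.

Check cold → ○¬on at each position in order: 0 ✓, 1 ✓, 2 ✓, 3 ✓, 4 ✓, 5 ✓.
At position 6 the labels are {cold, on} and the next position 6 has {cold, on}, so cold → ○¬on is false there. This is the first violation.

6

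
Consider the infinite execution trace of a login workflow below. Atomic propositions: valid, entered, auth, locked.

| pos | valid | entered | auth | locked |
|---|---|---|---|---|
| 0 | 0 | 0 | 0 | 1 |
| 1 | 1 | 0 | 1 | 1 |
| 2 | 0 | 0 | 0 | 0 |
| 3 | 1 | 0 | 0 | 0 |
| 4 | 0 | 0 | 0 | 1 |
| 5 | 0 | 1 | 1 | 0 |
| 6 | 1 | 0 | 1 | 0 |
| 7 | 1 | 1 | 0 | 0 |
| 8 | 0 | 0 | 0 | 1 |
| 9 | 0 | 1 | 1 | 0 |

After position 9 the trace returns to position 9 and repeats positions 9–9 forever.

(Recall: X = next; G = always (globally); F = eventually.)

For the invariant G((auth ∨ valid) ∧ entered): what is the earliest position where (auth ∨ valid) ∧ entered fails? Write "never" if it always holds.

0

At position 0 the labels are {locked}, so (auth ∨ valid) ∧ entered is false there. This is the first violation.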